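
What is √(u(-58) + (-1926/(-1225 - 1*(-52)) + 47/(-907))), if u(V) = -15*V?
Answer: √109617625372159/354637 ≈ 29.523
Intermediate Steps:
√(u(-58) + (-1926/(-1225 - 1*(-52)) + 47/(-907))) = √(-15*(-58) + (-1926/(-1225 - 1*(-52)) + 47/(-907))) = √(870 + (-1926/(-1225 + 52) + 47*(-1/907))) = √(870 + (-1926/(-1173) - 47/907)) = √(870 + (-1926*(-1/1173) - 47/907)) = √(870 + (642/391 - 47/907)) = √(870 + 563917/354637) = √(309098107/354637) = √109617625372159/354637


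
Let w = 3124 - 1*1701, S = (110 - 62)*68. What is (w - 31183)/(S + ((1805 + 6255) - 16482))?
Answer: 14880/2579 ≈ 5.7697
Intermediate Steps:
S = 3264 (S = 48*68 = 3264)
w = 1423 (w = 3124 - 1701 = 1423)
(w - 31183)/(S + ((1805 + 6255) - 16482)) = (1423 - 31183)/(3264 + ((1805 + 6255) - 16482)) = -29760/(3264 + (8060 - 16482)) = -29760/(3264 - 8422) = -29760/(-5158) = -29760*(-1/5158) = 14880/2579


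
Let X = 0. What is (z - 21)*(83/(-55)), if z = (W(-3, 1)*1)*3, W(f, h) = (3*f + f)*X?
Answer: 1743/55 ≈ 31.691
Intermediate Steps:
W(f, h) = 0 (W(f, h) = (3*f + f)*0 = (4*f)*0 = 0)
z = 0 (z = (0*1)*3 = 0*3 = 0)
(z - 21)*(83/(-55)) = (0 - 21)*(83/(-55)) = -1743*(-1)/55 = -21*(-83/55) = 1743/55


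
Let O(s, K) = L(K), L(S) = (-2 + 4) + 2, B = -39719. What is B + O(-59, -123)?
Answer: -39715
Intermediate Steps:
L(S) = 4 (L(S) = 2 + 2 = 4)
O(s, K) = 4
B + O(-59, -123) = -39719 + 4 = -39715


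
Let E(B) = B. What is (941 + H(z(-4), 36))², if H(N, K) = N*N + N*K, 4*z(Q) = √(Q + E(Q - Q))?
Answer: 14154985/16 + 33867*I ≈ 8.8469e+5 + 33867.0*I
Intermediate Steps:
z(Q) = √Q/4 (z(Q) = √(Q + (Q - Q))/4 = √(Q + 0)/4 = √Q/4)
H(N, K) = N² + K*N
(941 + H(z(-4), 36))² = (941 + (√(-4)/4)*(36 + √(-4)/4))² = (941 + ((2*I)/4)*(36 + (2*I)/4))² = (941 + (I/2)*(36 + I/2))² = (941 + I*(36 + I/2)/2)²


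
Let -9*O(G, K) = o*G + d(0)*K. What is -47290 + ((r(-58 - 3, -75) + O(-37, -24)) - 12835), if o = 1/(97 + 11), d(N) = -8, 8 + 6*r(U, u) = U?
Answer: -58473377/972 ≈ -60158.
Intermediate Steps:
r(U, u) = -4/3 + U/6
o = 1/108 ≈ 0.0092593
O(G, K) = -G/972 + 8*K/9 (O(G, K) = -(G/108 - 8*K)/9 = -(-8*K + G/108)/9 = -G/972 + 8*K/9)
-47290 + ((r(-58 - 3, -75) + O(-37, -24)) - 12835) = -47290 + (((-4/3 + (-58 - 3)/6) + (-1/972*(-37) + (8/9)*(-24))) - 12835) = -47290 + (((-4/3 + (⅙)*(-61)) + (37/972 - 64/3)) - 12835) = -47290 + (((-4/3 - 61/6) - 20699/972) - 12835) = -47290 + ((-23/2 - 20699/972) - 12835) = -47290 + (-31877/972 - 12835) = -47290 - 12507497/972 = -58473377/972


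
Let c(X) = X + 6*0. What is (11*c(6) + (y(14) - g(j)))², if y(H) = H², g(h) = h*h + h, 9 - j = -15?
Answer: 114244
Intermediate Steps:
j = 24 (j = 9 - 1*(-15) = 9 + 15 = 24)
c(X) = X (c(X) = X + 0 = X)
g(h) = h + h² (g(h) = h² + h = h + h²)
(11*c(6) + (y(14) - g(j)))² = (11*6 + (14² - 24*(1 + 24)))² = (66 + (196 - 24*25))² = (66 + (196 - 1*600))² = (66 + (196 - 600))² = (66 - 404)² = (-338)² = 114244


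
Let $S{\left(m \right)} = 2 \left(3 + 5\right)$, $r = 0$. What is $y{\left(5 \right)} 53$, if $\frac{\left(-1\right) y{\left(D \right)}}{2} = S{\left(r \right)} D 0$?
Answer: $0$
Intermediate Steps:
$S{\left(m \right)} = 16$ ($S{\left(m \right)} = 2 \cdot 8 = 16$)
$y{\left(D \right)} = 0$ ($y{\left(D \right)} = - 2 \cdot 16 D 0 = \left(-2\right) 0 = 0$)
$y{\left(5 \right)} 53 = 0 \cdot 53 = 0$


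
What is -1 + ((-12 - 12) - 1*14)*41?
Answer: -1559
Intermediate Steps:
-1 + ((-12 - 12) - 1*14)*41 = -1 + (-24 - 14)*41 = -1 - 38*41 = -1 - 1558 = -1559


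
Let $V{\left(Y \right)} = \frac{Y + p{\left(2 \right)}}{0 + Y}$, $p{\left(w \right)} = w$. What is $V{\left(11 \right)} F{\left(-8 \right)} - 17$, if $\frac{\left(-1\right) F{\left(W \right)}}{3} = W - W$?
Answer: $-17$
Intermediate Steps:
$F{\left(W \right)} = 0$ ($F{\left(W \right)} = - 3 \left(W - W\right) = \left(-3\right) 0 = 0$)
$V{\left(Y \right)} = \frac{2 + Y}{Y}$ ($V{\left(Y \right)} = \frac{Y + 2}{0 + Y} = \frac{2 + Y}{Y}$)
$V{\left(11 \right)} F{\left(-8 \right)} - 17 = \frac{2 + 11}{11} \cdot 0 - 17 = \frac{1}{11} \cdot 13 \cdot 0 - 17 = \frac{13}{11} \cdot 0 - 17 = 0 - 17 = -17$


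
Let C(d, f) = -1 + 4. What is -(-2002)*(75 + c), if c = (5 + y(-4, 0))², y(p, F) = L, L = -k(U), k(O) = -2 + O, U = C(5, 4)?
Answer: 182182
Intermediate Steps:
C(d, f) = 3
U = 3
L = -1 (L = -(-2 + 3) = -1*1 = -1)
y(p, F) = -1
c = 16 (c = (5 - 1)² = 4² = 16)
-(-2002)*(75 + c) = -(-2002)*(75 + 16) = -(-2002)*91 = -91*(-2002) = 182182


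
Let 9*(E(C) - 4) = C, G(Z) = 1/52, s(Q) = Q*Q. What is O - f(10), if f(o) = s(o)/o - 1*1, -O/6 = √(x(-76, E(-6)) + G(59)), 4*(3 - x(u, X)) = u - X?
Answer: -9 - √139035/13 ≈ -37.683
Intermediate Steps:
s(Q) = Q²
G(Z) = 1/52
E(C) = 4 + C/9
x(u, X) = 3 - u/4 + X/4 (x(u, X) = 3 - (u - X)/4 = 3 + (-u/4 + X/4) = 3 - u/4 + X/4)
O = -√139035/13 (O = -6*√((3 - ¼*(-76) + (4 + (⅑)*(-6))/4) + 1/52) = -6*√((3 + 19 + (4 - ⅔)/4) + 1/52) = -6*√((3 + 19 + (¼)*(10/3)) + 1/52) = -6*√((3 + 19 + ⅚) + 1/52) = -6*√(137/6 + 1/52) = -√139035/13 ≈ -28.683)
f(o) = -1 + o (f(o) = o²/o - 1*1 = o - 1 = -1 + o)
O - f(10) = -√139035/13 - (-1 + 10) = -√139035/13 - 1*9 = -√139035/13 - 9 = -9 - √139035/13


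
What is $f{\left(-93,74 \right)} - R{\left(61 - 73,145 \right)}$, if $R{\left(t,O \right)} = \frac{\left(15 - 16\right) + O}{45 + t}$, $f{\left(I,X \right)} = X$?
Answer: $\frac{766}{11} \approx 69.636$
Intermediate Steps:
$R{\left(t,O \right)} = \frac{-1 + O}{45 + t}$ ($R{\left(t,O \right)} = \frac{\left(15 - 16\right) + O}{45 + t} = \frac{-1 + O}{45 + t}$)
$f{\left(-93,74 \right)} - R{\left(61 - 73,145 \right)} = 74 - \frac{-1 + 145}{45 + \left(61 - 73\right)} = 74 - \frac{1}{45 - 12} \cdot 144 = 74 - \frac{1}{33} \cdot 144 = 74 - \frac{48}{11} = \frac{766}{11}$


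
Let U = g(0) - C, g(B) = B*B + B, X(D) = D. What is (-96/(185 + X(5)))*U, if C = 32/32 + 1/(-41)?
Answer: 384/779 ≈ 0.49294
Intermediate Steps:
g(B) = B + B**2 (g(B) = B**2 + B = B + B**2)
C = 40/41 (C = 32*(1/32) + 1*(-1/41) = 1 - 1/41 = 40/41 ≈ 0.97561)
U = -40/41 (U = 0*(1 + 0) - 1*40/41 = 0*1 - 40/41 = 0 - 40/41 = -40/41 ≈ -0.97561)
(-96/(185 + X(5)))*U = -96/(185 + 5)*(-40/41) = -96/190*(-40/41) = -96*1/190*(-40/41) = -48/95*(-40/41) = 384/779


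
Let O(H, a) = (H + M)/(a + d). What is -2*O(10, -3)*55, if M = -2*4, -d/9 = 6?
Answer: 220/57 ≈ 3.8596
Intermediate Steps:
d = -54 (d = -9*6 = -54)
M = -8
O(H, a) = (-8 + H)/(-54 + a) (O(H, a) = (H - 8)/(a - 54) = (-8 + H)/(-54 + a))
-2*O(10, -3)*55 = -2*(-8 + 10)/(-54 - 3)*55 = -2*2/(-57)*55 = -(-2)*2/57*55 = -2*(-2/57)*55 = (4/57)*55 = 220/57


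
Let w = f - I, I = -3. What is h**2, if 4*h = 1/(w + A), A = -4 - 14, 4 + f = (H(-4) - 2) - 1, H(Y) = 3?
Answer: 1/5776 ≈ 0.00017313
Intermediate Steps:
f = -4 (f = -4 + ((3 - 2) - 1) = -4 + (1 - 1) = -4 + 0 = -4)
A = -18
w = -1 (w = -4 - 1*(-3) = -4 + 3 = -1)
h = -1/76 (h = 1/(4*(-1 - 18)) = (1/4)/(-19) = (1/4)*(-1/19) = -1/76 ≈ -0.013158)
h**2 = (-1/76)**2 = 1/5776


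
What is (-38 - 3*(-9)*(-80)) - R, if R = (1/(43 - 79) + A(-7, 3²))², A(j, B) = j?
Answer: -2912617/1296 ≈ -2247.4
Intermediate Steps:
R = 64009/1296 (R = (1/(43 - 79) - 7)² = (1/(-36) - 7)² = (-1/36 - 7)² = (-253/36)² = 64009/1296 ≈ 49.390)
(-38 - 3*(-9)*(-80)) - R = (-38 - 3*(-9)*(-80)) - 1*64009/1296 = (-38 + 27*(-80)) - 64009/1296 = (-38 - 2160) - 64009/1296 = -2198 - 64009/1296 = -2912617/1296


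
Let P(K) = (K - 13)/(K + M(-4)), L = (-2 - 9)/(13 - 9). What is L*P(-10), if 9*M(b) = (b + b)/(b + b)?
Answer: -2277/356 ≈ -6.3961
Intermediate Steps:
M(b) = 1/9 (M(b) = ((b + b)/(b + b))/9 = ((2*b)/((2*b)))/9 = ((2*b)*(1/(2*b)))/9 = (1/9)*1 = 1/9)
L = -11/4 ≈ -2.7500
P(K) = (-13 + K)/(1/9 + K) (P(K) = (K - 13)/(K + 1/9) = (-13 + K)/(1/9 + K))
L*P(-10) = -99*(-13 - 10)/(4*(1 + 9*(-10))) = -99*(-23)/(4*(1 - 90)) = -99*(-23)/(4*(-89)) = -99*(-1)*(-23)/(4*89) = -11/4*207/89 = -2277/356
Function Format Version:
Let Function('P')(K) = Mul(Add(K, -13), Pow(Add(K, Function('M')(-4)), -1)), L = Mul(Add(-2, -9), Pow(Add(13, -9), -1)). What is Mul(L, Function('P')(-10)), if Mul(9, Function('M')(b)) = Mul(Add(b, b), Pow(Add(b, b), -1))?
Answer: Rational(-2277, 356) ≈ -6.3961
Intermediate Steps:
Function('M')(b) = Rational(1, 9) (Function('M')(b) = Mul(Rational(1, 9), Mul(Add(b, b), Pow(Add(b, b), -1))) = Mul(Rational(1, 9), Mul(Mul(2, b), Pow(Mul(2, b), -1))) = Mul(Rational(1, 9), Mul(Mul(2, b), Mul(Rational(1, 2), Pow(b, -1)))) = Mul(Rational(1, 9), 1) = Rational(1, 9))
L = Rational(-11, 4) (L = Mul(-11, Pow(4, -1)) = Mul(-11, Rational(1, 4)) = Rational(-11, 4) ≈ -2.7500)
Function('P')(K) = Mul(Pow(Add(Rational(1, 9), K), -1), Add(-13, K)) (Function('P')(K) = Mul(Add(K, -13), Pow(Add(K, Rational(1, 9)), -1)) = Mul(Add(-13, K), Pow(Add(Rational(1, 9), K), -1)) = Mul(Pow(Add(Rational(1, 9), K), -1), Add(-13, K)))
Mul(L, Function('P')(-10)) = Mul(Rational(-11, 4), Mul(9, Pow(Add(1, Mul(9, -10)), -1), Add(-13, -10))) = Mul(Rational(-11, 4), Mul(9, Pow(Add(1, -90), -1), -23)) = Mul(Rational(-11, 4), Mul(9, Pow(-89, -1), -23)) = Mul(Rational(-11, 4), Mul(9, Rational(-1, 89), -23)) = Mul(Rational(-11, 4), Rational(207, 89)) = Rational(-2277, 356)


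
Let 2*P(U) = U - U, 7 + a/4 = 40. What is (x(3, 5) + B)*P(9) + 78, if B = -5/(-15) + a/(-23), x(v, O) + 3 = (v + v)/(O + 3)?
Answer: 78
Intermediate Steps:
a = 132 (a = -28 + 4*40 = -28 + 160 = 132)
x(v, O) = -3 + 2*v/(3 + O) (x(v, O) = -3 + (v + v)/(O + 3) = -3 + (2*v)/(3 + O) = -3 + 2*v/(3 + O))
P(U) = 0 (P(U) = (U - U)/2 = (1/2)*0 = 0)
B = -373/69 (B = -5/(-15) + 132/(-23) = -5*(-1/15) + 132*(-1/23) = 1/3 - 132/23 = -373/69 ≈ -5.4058)
(x(3, 5) + B)*P(9) + 78 = ((-9 - 3*5 + 2*3)/(3 + 5) - 373/69)*0 + 78 = ((-9 - 15 + 6)/8 - 373/69)*0 + 78 = ((1/8)*(-18) - 373/69)*0 + 78 = (-9/4 - 373/69)*0 + 78 = -2113/276*0 + 78 = 0 + 78 = 78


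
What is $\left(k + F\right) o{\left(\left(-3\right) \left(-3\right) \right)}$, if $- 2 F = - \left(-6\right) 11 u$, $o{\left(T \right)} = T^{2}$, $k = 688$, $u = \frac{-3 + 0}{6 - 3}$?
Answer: $58401$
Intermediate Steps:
$u = -1$ ($u = - \frac{3}{3} = \left(-3\right) \frac{1}{3} = -1$)
$F = 33$ ($F = - \frac{\left(-1\right) \left(-6\right) 11 \left(-1\right)}{2} = - \frac{\left(-1\right) \left(\left(-66\right) \left(-1\right)\right)}{2} = - \frac{\left(-1\right) 66}{2} = \left(- \frac{1}{2}\right) \left(-66\right) = 33$)
$\left(k + F\right) o{\left(\left(-3\right) \left(-3\right) \right)} = \left(688 + 33\right) \left(\left(-3\right) \left(-3\right)\right)^{2} = 721 \cdot 9^{2} = 721 \cdot 81 = 58401$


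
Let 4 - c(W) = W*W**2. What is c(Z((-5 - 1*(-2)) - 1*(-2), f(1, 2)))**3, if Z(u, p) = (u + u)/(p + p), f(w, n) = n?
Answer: 35937/512 ≈ 70.189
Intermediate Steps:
Z(u, p) = u/p (Z(u, p) = (2*u)/((2*p)) = (2*u)*(1/(2*p)) = u/p)
c(W) = 4 - W**3 (c(W) = 4 - W*W**2 = 4 - W**3)
c(Z((-5 - 1*(-2)) - 1*(-2), f(1, 2)))**3 = (4 - (((-5 - 1*(-2)) - 1*(-2))/2)**3)**3 = (4 - (((-5 + 2) + 2)*(1/2))**3)**3 = (4 - ((-3 + 2)*(1/2))**3)**3 = (4 - (-1*1/2)**3)**3 = (4 - (-1/2)**3)**3 = (4 - 1*(-1/8))**3 = (4 + 1/8)**3 = (33/8)**3 = 35937/512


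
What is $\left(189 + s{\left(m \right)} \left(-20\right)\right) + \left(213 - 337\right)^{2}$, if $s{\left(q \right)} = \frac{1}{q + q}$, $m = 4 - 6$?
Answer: $15570$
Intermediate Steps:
$m = -2$ ($m = 4 - 6 = -2$)
$s{\left(q \right)} = \frac{1}{2 q}$
$\left(189 + s{\left(m \right)} \left(-20\right)\right) + \left(213 - 337\right)^{2} = \left(189 + \frac{1}{2 \left(-2\right)} \left(-20\right)\right) + \left(213 - 337\right)^{2} = \left(189 + \frac{1}{2} \left(- \frac{1}{2}\right) \left(-20\right)\right) + \left(-124\right)^{2} = \left(189 - -5\right) + 15376 = \left(189 + 5\right) + 15376 = 194 + 15376 = 15570$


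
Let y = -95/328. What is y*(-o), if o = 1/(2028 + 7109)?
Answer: 95/2996936 ≈ 3.1699e-5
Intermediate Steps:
y = -95/328 (y = -95*1/328 = -95/328 ≈ -0.28963)
o = 1/9137 ≈ 0.00010945
y*(-o) = -(-95)/(328*9137) = -95/328*(-1/9137) = 95/2996936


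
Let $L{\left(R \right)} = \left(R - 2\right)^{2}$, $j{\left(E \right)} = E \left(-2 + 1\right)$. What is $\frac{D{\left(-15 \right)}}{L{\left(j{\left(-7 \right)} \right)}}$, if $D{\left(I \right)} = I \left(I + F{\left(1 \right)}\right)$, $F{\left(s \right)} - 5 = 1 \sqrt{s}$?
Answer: $\frac{27}{5} \approx 5.4$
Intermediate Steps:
$F{\left(s \right)} = 5 + \sqrt{s}$ ($F{\left(s \right)} = 5 + 1 \sqrt{s} = 5 + \sqrt{s}$)
$D{\left(I \right)} = I \left(6 + I\right)$ ($D{\left(I \right)} = I \left(I + \left(5 + \sqrt{1}\right)\right) = I \left(I + \left(5 + 1\right)\right) = I \left(I + 6\right) = I \left(6 + I\right)$)
$j{\left(E \right)} = - E$ ($j{\left(E \right)} = E \left(-1\right) = - E$)
$L{\left(R \right)} = \left(-2 + R\right)^{2}$
$\frac{D{\left(-15 \right)}}{L{\left(j{\left(-7 \right)} \right)}} = \frac{\left(-15\right) \left(6 - 15\right)}{\left(-2 - -7\right)^{2}} = \frac{\left(-15\right) \left(-9\right)}{\left(-2 + 7\right)^{2}} = \frac{135}{5^{2}} = \frac{135}{25} = 135 \cdot \frac{1}{25} = \frac{27}{5}$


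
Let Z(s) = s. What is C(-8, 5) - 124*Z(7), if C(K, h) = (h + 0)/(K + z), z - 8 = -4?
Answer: -3477/4 ≈ -869.25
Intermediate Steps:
z = 4 (z = 8 - 4 = 4)
C(K, h) = h/(4 + K) (C(K, h) = (h + 0)/(K + 4) = h/(4 + K))
C(-8, 5) - 124*Z(7) = 5/(4 - 8) - 124*7 = 5/(-4) - 868 = 5*(-¼) - 868 = -5/4 - 868 = -3477/4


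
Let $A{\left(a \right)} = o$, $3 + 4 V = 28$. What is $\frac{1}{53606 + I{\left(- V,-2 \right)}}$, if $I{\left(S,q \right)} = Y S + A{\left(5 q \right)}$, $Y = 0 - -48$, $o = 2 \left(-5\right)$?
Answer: $\frac{1}{53296} \approx 1.8763 \cdot 10^{-5}$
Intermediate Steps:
$V = \frac{25}{4}$ ($V = - \frac{3}{4} + \frac{1}{4} \cdot 28 = - \frac{3}{4} + 7 = \frac{25}{4} \approx 6.25$)
$o = -10$
$A{\left(a \right)} = -10$
$Y = 48$ ($Y = 0 + 48 = 48$)
$I{\left(S,q \right)} = -10 + 48 S$ ($I{\left(S,q \right)} = 48 S - 10 = -10 + 48 S$)
$\frac{1}{53606 + I{\left(- V,-2 \right)}} = \frac{1}{53606 + \left(-10 + 48 \left(\left(-1\right) \frac{25}{4}\right)\right)} = \frac{1}{53606 + \left(-10 + 48 \left(- \frac{25}{4}\right)\right)} = \frac{1}{53606 - 310} = \frac{1}{53296}$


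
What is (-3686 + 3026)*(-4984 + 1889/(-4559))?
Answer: 14997803700/4559 ≈ 3.2897e+6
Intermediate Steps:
(-3686 + 3026)*(-4984 + 1889/(-4559)) = -660*(-4984 + 1889*(-1/4559)) = -660*(-4984 - 1889/4559) = -660*(-22723945/4559) = 14997803700/4559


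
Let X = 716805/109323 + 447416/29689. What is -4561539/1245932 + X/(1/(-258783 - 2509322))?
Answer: -26898924880313097248557/449323301622756 ≈ -5.9865e+7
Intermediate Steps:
X = 7799342557/360632283 (X = 716805*(1/109323) + 447416*(1/29689) = 79645/12147 + 447416/29689 = 7799342557/360632283 ≈ 21.627)
-4561539/1245932 + X/(1/(-258783 - 2509322)) = -4561539/1245932 + 7799342557/(360632283*(1/(-258783 - 2509322))) = -4561539*1/1245932 + 7799342557/(360632283*(1/(-2768105))) = -4561539/1245932 + 7799342557/(360632283*(-1/2768105)) = -4561539/1245932 + (7799342557/360632283)*(-2768105) = -4561539/1245932 - 21589399128744485/360632283 = -26898924880313097248557/449323301622756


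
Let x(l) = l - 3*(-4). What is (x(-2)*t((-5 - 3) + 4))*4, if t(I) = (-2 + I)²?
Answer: 1440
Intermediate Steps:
x(l) = 12 + l (x(l) = l + 12 = 12 + l)
(x(-2)*t((-5 - 3) + 4))*4 = ((12 - 2)*(-2 + ((-5 - 3) + 4))²)*4 = (10*(-2 + (-8 + 4))²)*4 = (10*(-2 - 4)²)*4 = (10*(-6)²)*4 = (10*36)*4 = 360*4 = 1440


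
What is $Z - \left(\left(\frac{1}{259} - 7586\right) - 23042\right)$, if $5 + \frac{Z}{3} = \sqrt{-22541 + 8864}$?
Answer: $\frac{7928766}{259} + 3 i \sqrt{13677} \approx 30613.0 + 350.85 i$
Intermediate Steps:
$Z = -15 + 3 i \sqrt{13677}$ ($Z = -15 + 3 \sqrt{-22541 + 8864} = -15 + 3 \sqrt{-13677} = -15 + 3 i \sqrt{13677} \approx -15.0 + 350.85 i$)
$Z - \left(\left(\frac{1}{259} - 7586\right) - 23042\right) = \left(-15 + 3 i \sqrt{13677}\right) - \left(\left(\frac{1}{259} - 7586\right) - 23042\right) = \left(-15 + 3 i \sqrt{13677}\right) - \left(- \frac{1964773}{259} - 23042\right) = \left(-15 + 3 i \sqrt{13677}\right) - - \frac{7932651}{259} = \left(-15 + 3 i \sqrt{13677}\right) + \frac{7932651}{259} = \frac{7928766}{259} + 3 i \sqrt{13677}$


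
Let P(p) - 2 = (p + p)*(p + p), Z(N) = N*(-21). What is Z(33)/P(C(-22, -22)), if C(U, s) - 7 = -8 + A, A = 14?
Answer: -231/226 ≈ -1.0221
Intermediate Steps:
C(U, s) = 13 (C(U, s) = 7 + (-8 + 14) = 7 + 6 = 13)
Z(N) = -21*N
P(p) = 2 + 4*p² (P(p) = 2 + (p + p)*(p + p) = 2 + (2*p)*(2*p) = 2 + 4*p²)
Z(33)/P(C(-22, -22)) = (-21*33)/(2 + 4*13²) = -693/(2 + 4*169) = -693/(2 + 676) = -693/678 = -693*1/678 = -231/226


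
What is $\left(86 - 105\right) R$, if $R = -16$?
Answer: $304$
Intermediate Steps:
$\left(86 - 105\right) R = \left(86 - 105\right) \left(-16\right) = \left(-19\right) \left(-16\right) = 304$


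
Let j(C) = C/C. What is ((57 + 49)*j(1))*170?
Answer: 18020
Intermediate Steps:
j(C) = 1
((57 + 49)*j(1))*170 = ((57 + 49)*1)*170 = (106*1)*170 = 106*170 = 18020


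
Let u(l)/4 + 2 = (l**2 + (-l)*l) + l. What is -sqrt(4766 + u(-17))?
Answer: -sqrt(4690) ≈ -68.484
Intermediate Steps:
u(l) = -8 + 4*l (u(l) = -8 + 4*((l**2 + (-l)*l) + l) = -8 + 4*((l**2 - l**2) + l) = -8 + 4*(0 + l) = -8 + 4*l)
-sqrt(4766 + u(-17)) = -sqrt(4766 + (-8 + 4*(-17))) = -sqrt(4766 + (-8 - 68)) = -sqrt(4766 - 76) = -sqrt(4690)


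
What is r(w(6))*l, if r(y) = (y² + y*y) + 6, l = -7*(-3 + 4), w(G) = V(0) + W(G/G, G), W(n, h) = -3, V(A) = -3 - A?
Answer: -546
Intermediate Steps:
w(G) = -6 (w(G) = (-3 - 1*0) - 3 = (-3 + 0) - 3 = -3 - 3 = -6)
l = -7 (l = -7*1 = -7)
r(y) = 6 + 2*y² (r(y) = (y² + y²) + 6 = 2*y² + 6 = 6 + 2*y²)
r(w(6))*l = (6 + 2*(-6)²)*(-7) = (6 + 2*36)*(-7) = (6 + 72)*(-7) = 78*(-7) = -546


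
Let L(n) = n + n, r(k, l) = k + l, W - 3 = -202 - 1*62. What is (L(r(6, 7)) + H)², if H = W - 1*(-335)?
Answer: 10000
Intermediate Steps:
W = -261 (W = 3 + (-202 - 1*62) = 3 + (-202 - 62) = 3 - 264 = -261)
L(n) = 2*n
H = 74 (H = -261 - 1*(-335) = -261 + 335 = 74)
(L(r(6, 7)) + H)² = (2*(6 + 7) + 74)² = (2*13 + 74)² = (26 + 74)² = 100² = 10000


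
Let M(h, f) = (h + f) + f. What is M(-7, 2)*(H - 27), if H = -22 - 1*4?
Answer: 159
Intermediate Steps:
M(h, f) = h + 2*f (M(h, f) = (f + h) + f = h + 2*f)
H = -26 (H = -22 - 4 = -26)
M(-7, 2)*(H - 27) = (-7 + 2*2)*(-26 - 27) = (-7 + 4)*(-53) = -3*(-53) = 159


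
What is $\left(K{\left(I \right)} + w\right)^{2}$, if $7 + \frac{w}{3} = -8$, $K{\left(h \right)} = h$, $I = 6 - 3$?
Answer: $1764$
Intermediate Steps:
$I = 3$ ($I = 6 - 3 = 3$)
$w = -45$ ($w = -21 + 3 \left(-8\right) = -21 - 24 = -45$)
$\left(K{\left(I \right)} + w\right)^{2} = \left(3 - 45\right)^{2} = \left(-42\right)^{2} = 1764$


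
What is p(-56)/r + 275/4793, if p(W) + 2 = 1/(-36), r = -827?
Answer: 8537189/142697196 ≈ 0.059827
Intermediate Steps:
p(W) = -73/36 (p(W) = -2 + 1/(-36) = -2 - 1/36 = -73/36)
p(-56)/r + 275/4793 = -73/36/(-827) + 275/4793 = -73/36*(-1/827) + 275*(1/4793) = 73/29772 + 275/4793 = 8537189/142697196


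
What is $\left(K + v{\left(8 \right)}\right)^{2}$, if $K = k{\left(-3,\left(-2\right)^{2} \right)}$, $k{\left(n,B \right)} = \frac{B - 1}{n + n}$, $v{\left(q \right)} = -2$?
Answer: $\frac{25}{4} \approx 6.25$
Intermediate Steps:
$k{\left(n,B \right)} = \frac{-1 + B}{2 n}$
$K = - \frac{1}{2}$ ($K = \frac{-1 + \left(-2\right)^{2}}{2 \left(-3\right)} = \frac{1}{2} \left(- \frac{1}{3}\right) \left(-1 + 4\right) = \frac{1}{2} \left(- \frac{1}{3}\right) 3 = - \frac{1}{2} \approx -0.5$)
$\left(K + v{\left(8 \right)}\right)^{2} = \left(- \frac{1}{2} - 2\right)^{2} = \left(- \frac{5}{2}\right)^{2} = \frac{25}{4}$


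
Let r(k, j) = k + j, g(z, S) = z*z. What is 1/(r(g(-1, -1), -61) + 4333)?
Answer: 1/4273 ≈ 0.00023403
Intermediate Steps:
g(z, S) = z²
r(k, j) = j + k
1/(r(g(-1, -1), -61) + 4333) = 1/((-61 + (-1)²) + 4333) = 1/((-61 + 1) + 4333) = 1/(-60 + 4333) = 1/4273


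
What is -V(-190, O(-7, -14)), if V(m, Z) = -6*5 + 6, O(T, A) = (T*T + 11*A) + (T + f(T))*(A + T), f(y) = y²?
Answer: 24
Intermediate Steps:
O(T, A) = T² + 11*A + (A + T)*(T + T²) (O(T, A) = (T*T + 11*A) + (T + T²)*(A + T) = (T² + 11*A) + (A + T)*(T + T²) = T² + 11*A + (A + T)*(T + T²))
V(m, Z) = -24 (V(m, Z) = -30 + 6 = -24)
-V(-190, O(-7, -14)) = -1*(-24) = 24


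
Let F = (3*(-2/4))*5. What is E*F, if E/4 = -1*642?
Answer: 19260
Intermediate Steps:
E = -2568 (E = 4*(-1*642) = 4*(-642) = -2568)
F = -15/2 (F = (3*(-2*¼))*5 = (3*(-½))*5 = -3/2*5 = -15/2 ≈ -7.5000)
E*F = -2568*(-15/2) = 19260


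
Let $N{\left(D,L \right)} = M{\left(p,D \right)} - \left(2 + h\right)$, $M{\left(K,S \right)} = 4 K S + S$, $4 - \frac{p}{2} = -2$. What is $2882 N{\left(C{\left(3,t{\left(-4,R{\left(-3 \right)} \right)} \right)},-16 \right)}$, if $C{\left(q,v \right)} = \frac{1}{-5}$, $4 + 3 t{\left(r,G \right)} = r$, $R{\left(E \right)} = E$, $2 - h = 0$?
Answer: $- \frac{198858}{5} \approx -39772.0$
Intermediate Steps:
$p = 12$ ($p = 8 - -4 = 8 + 4 = 12$)
$h = 2$ ($h = 2 - 0 = 2 + 0 = 2$)
$t{\left(r,G \right)} = - \frac{4}{3} + \frac{r}{3}$
$M{\left(K,S \right)} = S + 4 K S$ ($M{\left(K,S \right)} = 4 K S + S = S + 4 K S$)
$C{\left(q,v \right)} = - \frac{1}{5}$
$N{\left(D,L \right)} = -4 + 49 D$ ($N{\left(D,L \right)} = D \left(1 + 4 \cdot 12\right) - \left(2 + 2\right) = D \left(1 + 48\right) - 4 = D 49 - 4 = 49 D - 4 = -4 + 49 D$)
$2882 N{\left(C{\left(3,t{\left(-4,R{\left(-3 \right)} \right)} \right)},-16 \right)} = 2882 \left(-4 + 49 \left(- \frac{1}{5}\right)\right) = 2882 \left(-4 - \frac{49}{5}\right) = 2882 \left(- \frac{69}{5}\right) = - \frac{198858}{5}$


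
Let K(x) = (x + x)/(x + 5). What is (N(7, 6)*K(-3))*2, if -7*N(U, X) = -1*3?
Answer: -18/7 ≈ -2.5714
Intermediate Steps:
N(U, X) = 3/7 (N(U, X) = -(-1)*3/7 = -⅐*(-3) = 3/7)
K(x) = 2*x/(5 + x) (K(x) = (2*x)/(5 + x) = 2*x/(5 + x))
(N(7, 6)*K(-3))*2 = (3*(2*(-3)/(5 - 3))/7)*2 = (3*(2*(-3)/2)/7)*2 = (3*(2*(-3)*(½))/7)*2 = ((3/7)*(-3))*2 = -9/7*2 = -18/7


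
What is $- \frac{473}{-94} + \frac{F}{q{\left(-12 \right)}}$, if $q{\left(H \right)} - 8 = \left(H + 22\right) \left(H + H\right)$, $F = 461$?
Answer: $\frac{33201}{10904} \approx 3.0448$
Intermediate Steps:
$q{\left(H \right)} = 8 + 2 H \left(22 + H\right)$ ($q{\left(H \right)} = 8 + \left(H + 22\right) \left(H + H\right) = 8 + \left(22 + H\right) 2 H = 8 + 2 H \left(22 + H\right)$)
$- \frac{473}{-94} + \frac{F}{q{\left(-12 \right)}} = - \frac{473}{-94} + \frac{461}{8 + 2 \left(-12\right)^{2} + 44 \left(-12\right)} = \left(-473\right) \left(- \frac{1}{94}\right) + \frac{461}{8 + 2 \cdot 144 - 528} = \frac{473}{94} + \frac{461}{8 + 288 - 528} = \frac{473}{94} + \frac{461}{-232} = \frac{473}{94} + 461 \left(- \frac{1}{232}\right) = \frac{473}{94} - \frac{461}{232} = \frac{33201}{10904}$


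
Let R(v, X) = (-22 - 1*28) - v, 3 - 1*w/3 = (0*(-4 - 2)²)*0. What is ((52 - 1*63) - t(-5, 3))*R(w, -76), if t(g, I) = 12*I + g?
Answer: 2478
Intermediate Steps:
t(g, I) = g + 12*I
w = 9 (w = 9 - 3*0*(-4 - 2)²*0 = 9 - 3*0*(-6)²*0 = 9 - 3*0*36*0 = 9 - 0*0 = 9 - 3*0 = 9 + 0 = 9)
R(v, X) = -50 - v (R(v, X) = (-22 - 28) - v = -50 - v)
((52 - 1*63) - t(-5, 3))*R(w, -76) = ((52 - 1*63) - (-5 + 12*3))*(-50 - 1*9) = ((52 - 63) - (-5 + 36))*(-50 - 9) = (-11 - 1*31)*(-59) = (-11 - 31)*(-59) = -42*(-59) = 2478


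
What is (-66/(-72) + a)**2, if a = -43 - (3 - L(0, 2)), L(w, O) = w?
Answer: 292681/144 ≈ 2032.5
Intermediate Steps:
a = -46 (a = -43 - (3 - 1*0) = -43 - (3 + 0) = -43 - 1*3 = -43 - 3 = -46)
(-66/(-72) + a)**2 = (-66/(-72) - 46)**2 = (-66*(-1/72) - 46)**2 = (11/12 - 46)**2 = (-541/12)**2 = 292681/144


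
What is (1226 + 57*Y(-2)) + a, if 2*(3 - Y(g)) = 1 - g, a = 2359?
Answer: 7341/2 ≈ 3670.5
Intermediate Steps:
Y(g) = 5/2 + g/2 (Y(g) = 3 - (1 - g)/2 = 3 + (-½ + g/2) = 5/2 + g/2)
(1226 + 57*Y(-2)) + a = (1226 + 57*(5/2 + (½)*(-2))) + 2359 = (1226 + 57*(5/2 - 1)) + 2359 = (1226 + 57*(3/2)) + 2359 = (1226 + 171/2) + 2359 = 2623/2 + 2359 = 7341/2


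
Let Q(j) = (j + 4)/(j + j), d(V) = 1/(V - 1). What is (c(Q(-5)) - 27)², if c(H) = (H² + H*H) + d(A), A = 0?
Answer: 1957201/2500 ≈ 782.88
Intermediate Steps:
d(V) = 1/(-1 + V)
Q(j) = (4 + j)/(2*j) (Q(j) = (4 + j)/((2*j)) = (4 + j)*(1/(2*j)) = (4 + j)/(2*j))
c(H) = -1 + 2*H² (c(H) = (H² + H*H) + 1/(-1 + 0) = (H² + H²) + 1/(-1) = 2*H² - 1 = -1 + 2*H²)
(c(Q(-5)) - 27)² = ((-1 + 2*((½)*(4 - 5)/(-5))²) - 27)² = ((-1 + 2*((½)*(-⅕)*(-1))²) - 27)² = ((-1 + 2*(⅒)²) - 27)² = ((-1 + 2*(1/100)) - 27)² = ((-1 + 1/50) - 27)² = (-49/50 - 27)² = (-1399/50)² = 1957201/2500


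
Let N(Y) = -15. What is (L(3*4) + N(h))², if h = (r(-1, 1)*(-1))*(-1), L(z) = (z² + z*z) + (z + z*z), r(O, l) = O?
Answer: 184041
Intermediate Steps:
L(z) = z + 3*z² (L(z) = (z² + z²) + (z + z²) = 2*z² + (z + z²) = z + 3*z²)
h = -1 (h = -1*(-1)*(-1) = 1*(-1) = -1)
(L(3*4) + N(h))² = ((3*4)*(1 + 3*(3*4)) - 15)² = (12*(1 + 3*12) - 15)² = (12*(1 + 36) - 15)² = (12*37 - 15)² = (444 - 15)² = 429² = 184041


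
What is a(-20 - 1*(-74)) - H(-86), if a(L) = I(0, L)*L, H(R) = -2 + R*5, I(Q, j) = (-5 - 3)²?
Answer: 3888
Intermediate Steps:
I(Q, j) = 64 (I(Q, j) = (-8)² = 64)
H(R) = -2 + 5*R
a(L) = 64*L
a(-20 - 1*(-74)) - H(-86) = 64*(-20 - 1*(-74)) - (-2 + 5*(-86)) = 64*(-20 + 74) - (-2 - 430) = 64*54 - 1*(-432) = 3456 + 432 = 3888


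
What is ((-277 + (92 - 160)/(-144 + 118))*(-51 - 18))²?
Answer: 60576531129/169 ≈ 3.5844e+8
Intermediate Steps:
((-277 + (92 - 160)/(-144 + 118))*(-51 - 18))² = ((-277 - 68/(-26))*(-69))² = ((-277 - 68*(-1/26))*(-69))² = ((-277 + 34/13)*(-69))² = (-3567/13*(-69))² = (246123/13)² = 60576531129/169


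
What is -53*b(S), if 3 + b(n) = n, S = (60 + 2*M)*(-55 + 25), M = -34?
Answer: -12561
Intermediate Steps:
S = 240 (S = (60 + 2*(-34))*(-55 + 25) = (60 - 68)*(-30) = -8*(-30) = 240)
b(n) = -3 + n
-53*b(S) = -53*(-3 + 240) = -53*237 = -12561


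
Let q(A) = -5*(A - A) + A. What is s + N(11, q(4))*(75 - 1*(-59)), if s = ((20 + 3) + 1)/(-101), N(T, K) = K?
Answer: 54112/101 ≈ 535.76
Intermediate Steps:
q(A) = A (q(A) = -5*0 + A = 0 + A = A)
s = -24/101 (s = (23 + 1)*(-1/101) = 24*(-1/101) = -24/101 ≈ -0.23762)
s + N(11, q(4))*(75 - 1*(-59)) = -24/101 + 4*(75 - 1*(-59)) = -24/101 + 4*(75 + 59) = -24/101 + 4*134 = -24/101 + 536 = 54112/101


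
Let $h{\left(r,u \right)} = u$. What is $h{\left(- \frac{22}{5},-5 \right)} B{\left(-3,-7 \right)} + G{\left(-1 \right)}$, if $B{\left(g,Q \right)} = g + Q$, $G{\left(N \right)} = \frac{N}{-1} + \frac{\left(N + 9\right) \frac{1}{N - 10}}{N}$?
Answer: $\frac{569}{11} \approx 51.727$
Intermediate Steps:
$G{\left(N \right)} = - N + \frac{9 + N}{N \left(-10 + N\right)}$ ($G{\left(N \right)} = N \left(-1\right) + \frac{\left(9 + N\right) \frac{1}{-10 + N}}{N} = - N + \frac{\frac{1}{-10 + N} \left(9 + N\right)}{N} = - N + \frac{9 + N}{N \left(-10 + N\right)}$)
$B{\left(g,Q \right)} = Q + g$
$h{\left(- \frac{22}{5},-5 \right)} B{\left(-3,-7 \right)} + G{\left(-1 \right)} = - 5 \left(-7 - 3\right) + \frac{9 - 1 - \left(-1\right)^{3} + 10 \left(-1\right)^{2}}{\left(-1\right) \left(-10 - 1\right)} = \left(-5\right) \left(-10\right) - \frac{9 - 1 - -1 + 10 \cdot 1}{-11} = 50 - - \frac{9 - 1 + 1 + 10}{11} = 50 - \left(- \frac{1}{11}\right) 19 = 50 + \frac{19}{11} = \frac{569}{11}$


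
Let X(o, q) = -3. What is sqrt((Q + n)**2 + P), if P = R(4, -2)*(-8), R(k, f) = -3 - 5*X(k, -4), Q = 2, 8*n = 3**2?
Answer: I*sqrt(5519)/8 ≈ 9.2862*I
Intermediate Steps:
n = 9/8 (n = (1/8)*3**2 = (1/8)*9 = 9/8 ≈ 1.1250)
R(k, f) = 12 (R(k, f) = -3 - 5*(-3) = -3 + 15 = 12)
P = -96 (P = 12*(-8) = -96)
sqrt((Q + n)**2 + P) = sqrt((2 + 9/8)**2 - 96) = sqrt((25/8)**2 - 96) = sqrt(625/64 - 96) = sqrt(-5519/64) = I*sqrt(5519)/8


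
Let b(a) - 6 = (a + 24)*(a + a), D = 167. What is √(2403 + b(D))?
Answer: √66203 ≈ 257.30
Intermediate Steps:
b(a) = 6 + 2*a*(24 + a) (b(a) = 6 + (a + 24)*(a + a) = 6 + (24 + a)*(2*a) = 6 + 2*a*(24 + a))
√(2403 + b(D)) = √(2403 + (6 + 2*167² + 48*167)) = √(2403 + (6 + 2*27889 + 8016)) = √(2403 + (6 + 55778 + 8016)) = √(2403 + 63800) = √66203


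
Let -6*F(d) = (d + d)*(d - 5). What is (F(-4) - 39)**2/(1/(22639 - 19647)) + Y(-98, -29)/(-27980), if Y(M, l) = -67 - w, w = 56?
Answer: 217745732283/27980 ≈ 7.7822e+6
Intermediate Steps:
F(d) = -d*(-5 + d)/3 (F(d) = -(d + d)*(d - 5)/6 = -2*d*(-5 + d)/6 = -d*(-5 + d)/3)
Y(M, l) = -123 (Y(M, l) = -67 - 1*56 = -67 - 56 = -123)
(F(-4) - 39)**2/(1/(22639 - 19647)) + Y(-98, -29)/(-27980) = ((1/3)*(-4)*(5 - 1*(-4)) - 39)**2/(1/(22639 - 19647)) - 123/(-27980) = ((1/3)*(-4)*(5 + 4) - 39)**2/(1/2992) - 123*(-1/27980) = ((1/3)*(-4)*9 - 39)**2/(1/2992) + 123/27980 = (-12 - 39)**2*2992 + 123/27980 = (-51)**2*2992 + 123/27980 = 2601*2992 + 123/27980 = 7782192 + 123/27980 = 217745732283/27980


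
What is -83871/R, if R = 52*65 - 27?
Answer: -83871/3353 ≈ -25.014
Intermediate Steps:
R = 3353 (R = 3380 - 27 = 3353)
-83871/R = -83871/3353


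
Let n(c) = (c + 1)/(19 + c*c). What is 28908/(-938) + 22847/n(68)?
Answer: 49749875923/32361 ≈ 1.5373e+6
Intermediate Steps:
n(c) = (1 + c)/(19 + c²)
28908/(-938) + 22847/n(68) = 28908/(-938) + 22847/(((1 + 68)/(19 + 68²))) = 28908*(-1/938) + 22847/((69/(19 + 4624))) = -14454/469 + 22847/((69/4643)) = -14454/469 + 22847/(((1/4643)*69)) = -14454/469 + 22847/(69/4643) = -14454/469 + 22847*(4643/69) = -14454/469 + 106078621/69 = 49749875923/32361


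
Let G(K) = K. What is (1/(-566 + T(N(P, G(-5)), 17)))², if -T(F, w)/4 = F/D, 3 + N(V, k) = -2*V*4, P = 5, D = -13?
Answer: 169/56700900 ≈ 2.9806e-6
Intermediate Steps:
N(V, k) = -3 - 8*V (N(V, k) = -3 - 2*V*4 = -3 - 8*V)
T(F, w) = 4*F/13 (T(F, w) = -4*F/(-13) = -4*F*(-1)/13 = -(-4)*F/13 = 4*F/13)
(1/(-566 + T(N(P, G(-5)), 17)))² = (1/(-566 + 4*(-3 - 8*5)/13))² = (1/(-566 + 4*(-3 - 40)/13))² = (1/(-566 + (4/13)*(-43)))² = (1/(-566 - 172/13))² = (1/(-7530/13))² = (-13/7530)² = 169/56700900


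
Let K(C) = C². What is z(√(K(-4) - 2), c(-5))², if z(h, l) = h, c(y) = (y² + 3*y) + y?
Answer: 14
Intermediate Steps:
c(y) = y² + 4*y
z(√(K(-4) - 2), c(-5))² = (√((-4)² - 2))² = (√(16 - 2))² = (√14)² = 14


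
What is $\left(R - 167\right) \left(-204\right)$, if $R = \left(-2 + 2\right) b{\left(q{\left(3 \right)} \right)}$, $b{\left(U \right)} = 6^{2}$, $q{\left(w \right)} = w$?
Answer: $34068$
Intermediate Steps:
$b{\left(U \right)} = 36$
$R = 0$ ($R = \left(-2 + 2\right) 36 = 0 \cdot 36 = 0$)
$\left(R - 167\right) \left(-204\right) = \left(0 - 167\right) \left(-204\right) = \left(-167\right) \left(-204\right) = 34068$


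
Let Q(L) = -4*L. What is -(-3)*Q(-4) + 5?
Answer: 53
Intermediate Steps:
-(-3)*Q(-4) + 5 = -(-3)*(-4*(-4)) + 5 = -(-3)*16 + 5 = -1*(-48) + 5 = 48 + 5 = 53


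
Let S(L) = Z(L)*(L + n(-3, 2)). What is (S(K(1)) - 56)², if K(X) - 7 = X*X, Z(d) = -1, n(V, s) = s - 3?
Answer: 3969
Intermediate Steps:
n(V, s) = -3 + s
K(X) = 7 + X² (K(X) = 7 + X*X = 7 + X²)
S(L) = 1 - L (S(L) = -(L + (-3 + 2)) = -(L - 1) = -(-1 + L) = 1 - L)
(S(K(1)) - 56)² = ((1 - (7 + 1²)) - 56)² = ((1 - (7 + 1)) - 56)² = ((1 - 1*8) - 56)² = ((1 - 8) - 56)² = (-7 - 56)² = (-63)² = 3969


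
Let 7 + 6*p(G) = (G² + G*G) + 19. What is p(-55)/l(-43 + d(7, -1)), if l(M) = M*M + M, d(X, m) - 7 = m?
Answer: 3031/3996 ≈ 0.75851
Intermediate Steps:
d(X, m) = 7 + m
p(G) = 2 + G²/3 (p(G) = -7/6 + ((G² + G*G) + 19)/6 = -7/6 + ((G² + G²) + 19)/6 = -7/6 + (2*G² + 19)/6 = -7/6 + (19 + 2*G²)/6 = -7/6 + (19/6 + G²/3) = 2 + G²/3)
l(M) = M + M² (l(M) = M² + M = M + M²)
p(-55)/l(-43 + d(7, -1)) = (2 + (⅓)*(-55)²)/(((-43 + (7 - 1))*(1 + (-43 + (7 - 1))))) = (2 + (⅓)*3025)/(((-43 + 6)*(1 + (-43 + 6)))) = (2 + 3025/3)/((-37*(1 - 37))) = 3031/(3*((-37*(-36)))) = (3031/3)/1332 = (3031/3)*(1/1332) = 3031/3996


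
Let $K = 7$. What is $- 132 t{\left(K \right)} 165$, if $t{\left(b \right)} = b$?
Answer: $-152460$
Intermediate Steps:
$- 132 t{\left(K \right)} 165 = \left(-132\right) 7 \cdot 165 = \left(-924\right) 165 = -152460$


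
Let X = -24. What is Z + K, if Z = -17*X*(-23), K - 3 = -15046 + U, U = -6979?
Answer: -31406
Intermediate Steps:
K = -22022 (K = 3 + (-15046 - 6979) = 3 - 22025 = -22022)
Z = -9384 (Z = -17*(-24)*(-23) = 408*(-23) = -9384)
Z + K = -9384 - 22022 = -31406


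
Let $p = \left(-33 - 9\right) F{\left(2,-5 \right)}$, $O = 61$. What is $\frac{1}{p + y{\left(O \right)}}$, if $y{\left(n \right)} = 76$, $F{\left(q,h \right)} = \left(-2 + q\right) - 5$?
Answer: $\frac{1}{286} \approx 0.0034965$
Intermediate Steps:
$F{\left(q,h \right)} = -7 + q$
$p = 210$ ($p = \left(-33 - 9\right) \left(-7 + 2\right) = \left(-42\right) \left(-5\right) = 210$)
$\frac{1}{p + y{\left(O \right)}} = \frac{1}{210 + 76} = \frac{1}{286}$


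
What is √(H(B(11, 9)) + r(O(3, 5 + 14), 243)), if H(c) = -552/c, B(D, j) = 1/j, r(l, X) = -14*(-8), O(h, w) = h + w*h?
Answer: 2*I*√1214 ≈ 69.685*I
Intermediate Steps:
O(h, w) = h + h*w
r(l, X) = 112
√(H(B(11, 9)) + r(O(3, 5 + 14), 243)) = √(-552/(1/9) + 112) = √(-552/⅑ + 112) = √(-552*9 + 112) = √(-4968 + 112) = √(-4856) = 2*I*√1214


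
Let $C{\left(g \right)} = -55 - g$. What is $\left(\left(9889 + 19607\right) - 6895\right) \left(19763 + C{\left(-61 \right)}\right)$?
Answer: $446799169$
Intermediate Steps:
$\left(\left(9889 + 19607\right) - 6895\right) \left(19763 + C{\left(-61 \right)}\right) = \left(\left(9889 + 19607\right) - 6895\right) \left(19763 - -6\right) = \left(29496 - 6895\right) \left(19763 + \left(-55 + 61\right)\right) = 22601 \left(19763 + 6\right) = 22601 \cdot 19769 = 446799169$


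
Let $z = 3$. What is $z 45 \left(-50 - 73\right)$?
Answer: $-16605$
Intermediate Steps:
$z 45 \left(-50 - 73\right) = 3 \cdot 45 \left(-50 - 73\right) = 135 \left(-50 - 73\right) = 135 \left(-123\right) = -16605$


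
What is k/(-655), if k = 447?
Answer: -447/655 ≈ -0.68244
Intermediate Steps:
k/(-655) = 447/(-655) = 447*(-1/655) = -447/655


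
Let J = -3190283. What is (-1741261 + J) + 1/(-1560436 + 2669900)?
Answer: -5471370532415/1109464 ≈ -4.9315e+6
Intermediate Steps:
(-1741261 + J) + 1/(-1560436 + 2669900) = (-1741261 - 3190283) + 1/(-1560436 + 2669900) = -4931544 + 1/1109464 = -5471370532415/1109464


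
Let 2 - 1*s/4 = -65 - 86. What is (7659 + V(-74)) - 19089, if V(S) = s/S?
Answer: -423216/37 ≈ -11438.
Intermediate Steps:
s = 612 (s = 8 - 4*(-65 - 86) = 8 - 4*(-151) = 8 + 604 = 612)
V(S) = 612/S
(7659 + V(-74)) - 19089 = (7659 + 612/(-74)) - 19089 = (7659 + 612*(-1/74)) - 19089 = (7659 - 306/37) - 19089 = 283077/37 - 19089 = -423216/37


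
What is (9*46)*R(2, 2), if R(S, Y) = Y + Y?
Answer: 1656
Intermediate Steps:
R(S, Y) = 2*Y
(9*46)*R(2, 2) = (9*46)*(2*2) = 414*4 = 1656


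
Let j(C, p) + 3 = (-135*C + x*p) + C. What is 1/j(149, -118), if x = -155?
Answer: -1/1679 ≈ -0.00059559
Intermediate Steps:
j(C, p) = -3 - 155*p - 134*C (j(C, p) = -3 + ((-135*C - 155*p) + C) = -3 + ((-155*p - 135*C) + C) = -3 + (-155*p - 134*C) = -3 - 155*p - 134*C)
1/j(149, -118) = 1/(-3 - 155*(-118) - 134*149) = 1/(-3 + 18290 - 19966) = 1/(-1679) = -1/1679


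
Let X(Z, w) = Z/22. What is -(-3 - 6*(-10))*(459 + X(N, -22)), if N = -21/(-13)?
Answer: -7483815/286 ≈ -26167.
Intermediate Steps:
N = 21/13 (N = -21*(-1/13) = 21/13 ≈ 1.6154)
X(Z, w) = Z/22 (X(Z, w) = Z*(1/22) = Z/22)
-(-3 - 6*(-10))*(459 + X(N, -22)) = -(-3 - 6*(-10))*(459 + (1/22)*(21/13)) = -(-3 + 60)*(459 + 21/286) = -57*131295/286 = -1*7483815/286 = -7483815/286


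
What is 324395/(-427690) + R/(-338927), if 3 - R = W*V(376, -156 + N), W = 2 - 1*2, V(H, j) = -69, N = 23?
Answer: -21989501447/28991137726 ≈ -0.75849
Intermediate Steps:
W = 0 (W = 2 - 2 = 0)
R = 3 (R = 3 - 0*(-69) = 3 - 1*0 = 3 + 0 = 3)
324395/(-427690) + R/(-338927) = 324395/(-427690) + 3/(-338927) = 324395*(-1/427690) + 3*(-1/338927) = -64879/85538 - 3/338927 = -21989501447/28991137726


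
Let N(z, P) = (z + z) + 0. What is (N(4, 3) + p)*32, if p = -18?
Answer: -320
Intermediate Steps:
N(z, P) = 2*z (N(z, P) = 2*z + 0 = 2*z)
(N(4, 3) + p)*32 = (2*4 - 18)*32 = (8 - 18)*32 = -10*32 = -320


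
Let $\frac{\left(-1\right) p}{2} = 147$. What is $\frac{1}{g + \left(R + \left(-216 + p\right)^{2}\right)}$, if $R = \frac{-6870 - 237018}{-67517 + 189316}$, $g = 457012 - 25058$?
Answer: $\frac{121799}{84291241258} \approx 1.445 \cdot 10^{-6}$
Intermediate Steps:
$p = -294$ ($p = \left(-2\right) 147 = -294$)
$g = 431954$
$R = - \frac{243888}{121799} \approx -2.0024$
$\frac{1}{g + \left(R + \left(-216 + p\right)^{2}\right)} = \frac{1}{431954 - \left(\frac{243888}{121799} - \left(-216 - 294\right)^{2}\right)} = \frac{1}{431954 - \left(\frac{243888}{121799} - \left(-510\right)^{2}\right)} = \frac{1}{431954 + \left(- \frac{243888}{121799} + 260100\right)} = \frac{1}{431954 + \frac{31679676012}{121799}} = \frac{1}{\frac{84291241258}{121799}} = \frac{121799}{84291241258}$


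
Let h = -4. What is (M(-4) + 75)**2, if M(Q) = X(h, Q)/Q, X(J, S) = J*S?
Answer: 5041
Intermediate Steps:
M(Q) = -4 (M(Q) = (-4*Q)/Q = -4)
(M(-4) + 75)**2 = (-4 + 75)**2 = 71**2 = 5041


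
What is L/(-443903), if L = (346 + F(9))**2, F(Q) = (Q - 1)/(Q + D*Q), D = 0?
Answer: -9746884/35956143 ≈ -0.27108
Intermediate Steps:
F(Q) = (-1 + Q)/Q (F(Q) = (Q - 1)/(Q + 0*Q) = (-1 + Q)/(Q + 0) = (-1 + Q)/Q)
L = 9746884/81 (L = (346 + (-1 + 9)/9)**2 = (346 + (1/9)*8)**2 = (346 + 8/9)**2 = (3122/9)**2 = 9746884/81 ≈ 1.2033e+5)
L/(-443903) = (9746884/81)/(-443903) = (9746884/81)*(-1/443903) = -9746884/35956143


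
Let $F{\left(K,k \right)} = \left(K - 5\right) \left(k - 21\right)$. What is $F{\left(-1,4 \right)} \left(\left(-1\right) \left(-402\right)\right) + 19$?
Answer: $41023$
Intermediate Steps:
$F{\left(K,k \right)} = \left(-21 + k\right) \left(-5 + K\right)$ ($F{\left(K,k \right)} = \left(-5 + K\right) \left(-21 + k\right) = \left(-21 + k\right) \left(-5 + K\right)$)
$F{\left(-1,4 \right)} \left(\left(-1\right) \left(-402\right)\right) + 19 = \left(105 - -21 - 20 - 4\right) \left(\left(-1\right) \left(-402\right)\right) + 19 = \left(105 + 21 - 20 - 4\right) 402 + 19 = 102 \cdot 402 + 19 = 41004 + 19 = 41023$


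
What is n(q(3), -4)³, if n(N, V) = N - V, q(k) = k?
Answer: 343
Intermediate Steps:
n(q(3), -4)³ = (3 - 1*(-4))³ = (3 + 4)³ = 7³ = 343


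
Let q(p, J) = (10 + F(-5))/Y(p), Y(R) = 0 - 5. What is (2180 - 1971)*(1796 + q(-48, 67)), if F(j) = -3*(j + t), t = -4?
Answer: 1869087/5 ≈ 3.7382e+5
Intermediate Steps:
Y(R) = -5
F(j) = 12 - 3*j (F(j) = -3*(j - 4) = -3*(-4 + j) = 12 - 3*j)
q(p, J) = -37/5 (q(p, J) = (10 + (12 - 3*(-5)))/(-5) = (10 + (12 + 15))*(-⅕) = (10 + 27)*(-⅕) = 37*(-⅕) = -37/5)
(2180 - 1971)*(1796 + q(-48, 67)) = (2180 - 1971)*(1796 - 37/5) = 209*(8943/5) = 1869087/5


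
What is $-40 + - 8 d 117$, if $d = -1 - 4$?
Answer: $4640$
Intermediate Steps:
$d = -5$
$-40 + - 8 d 117 = -40 + \left(-8\right) \left(-5\right) 117 = -40 + 40 \cdot 117 = -40 + 4680 = 4640$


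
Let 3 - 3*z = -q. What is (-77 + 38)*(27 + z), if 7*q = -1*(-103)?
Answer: -8983/7 ≈ -1283.3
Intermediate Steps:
q = 103/7 (q = (-1*(-103))/7 = (1/7)*103 = 103/7 ≈ 14.714)
z = 124/21 (z = 1 - (-1)*103/(3*7) = 1 - 1/3*(-103/7) = 1 + 103/21 = 124/21 ≈ 5.9048)
(-77 + 38)*(27 + z) = (-77 + 38)*(27 + 124/21) = -39*691/21 = -8983/7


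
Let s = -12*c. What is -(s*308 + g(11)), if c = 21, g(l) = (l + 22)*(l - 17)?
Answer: 77814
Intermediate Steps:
g(l) = (-17 + l)*(22 + l) (g(l) = (22 + l)*(-17 + l) = (-17 + l)*(22 + l))
s = -252 (s = -12*21 = -252)
-(s*308 + g(11)) = -(-252*308 + (-374 + 11² + 5*11)) = -(-77616 + (-374 + 121 + 55)) = -(-77616 - 198) = -1*(-77814) = 77814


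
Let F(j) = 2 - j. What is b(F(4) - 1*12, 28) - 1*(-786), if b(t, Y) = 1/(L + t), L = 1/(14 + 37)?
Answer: 560367/713 ≈ 785.93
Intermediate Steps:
L = 1/51 ≈ 0.019608
b(t, Y) = 1/(1/51 + t)
b(F(4) - 1*12, 28) - 1*(-786) = 51/(1 + 51*((2 - 1*4) - 1*12)) - 1*(-786) = 51/(1 + 51*((2 - 4) - 12)) + 786 = 51/(1 + 51*(-2 - 12)) + 786 = 51/(1 + 51*(-14)) + 786 = 51/(1 - 714) + 786 = 51/(-713) + 786 = 51*(-1/713) + 786 = -51/713 + 786 = 560367/713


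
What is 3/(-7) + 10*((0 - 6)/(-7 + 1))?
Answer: 67/7 ≈ 9.5714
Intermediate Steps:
3/(-7) + 10*((0 - 6)/(-7 + 1)) = 3*(-1/7) + 10*(-6/(-6)) = -3/7 + 10*(-6*(-1/6)) = -3/7 + 10*1 = -3/7 + 10 = 67/7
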